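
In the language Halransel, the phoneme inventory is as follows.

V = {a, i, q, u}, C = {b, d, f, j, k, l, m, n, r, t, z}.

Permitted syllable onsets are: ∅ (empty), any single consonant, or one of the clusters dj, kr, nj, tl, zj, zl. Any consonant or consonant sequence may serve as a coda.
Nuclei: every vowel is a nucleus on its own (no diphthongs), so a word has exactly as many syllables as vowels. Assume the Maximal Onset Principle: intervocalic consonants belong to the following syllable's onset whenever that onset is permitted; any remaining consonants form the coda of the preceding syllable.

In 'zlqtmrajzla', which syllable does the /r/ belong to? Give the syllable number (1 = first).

Vowels present: q, a, a; each is a nucleus, giving 3 syllables.
σ1/σ2 boundary: /tmr/ — longest licit onset from the right is /r/, leaving /tm/ as coda.
σ2/σ3 boundary: /jzl/; trying suffixes from longest down, /zl/ is the first permitted one, so coda /j/ | onset /zl/.
So the parse is zlqtm.raj.zla.
The /r/ is in the onset of syllable 2 (/raj/).

2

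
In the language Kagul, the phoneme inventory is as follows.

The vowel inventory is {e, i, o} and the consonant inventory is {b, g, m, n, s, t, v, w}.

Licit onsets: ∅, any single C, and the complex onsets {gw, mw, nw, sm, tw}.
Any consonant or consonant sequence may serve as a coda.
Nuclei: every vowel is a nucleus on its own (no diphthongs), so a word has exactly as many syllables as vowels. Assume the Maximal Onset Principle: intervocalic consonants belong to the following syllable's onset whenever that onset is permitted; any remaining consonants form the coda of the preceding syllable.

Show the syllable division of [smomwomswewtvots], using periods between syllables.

Nuclei (vowels): o, o, e, o → 4 syllables.
V1 /o/ – V2 /o/: /mw/ is a licit onset in full, so it all attaches to the next syllable.
V2 /o/ – V3 /e/: /msw/ — longest licit onset from the right is /w/, leaving /ms/ as coda.
V3 /e/ – V4 /o/: /wtv/ — longest licit onset from the right is /v/, leaving /wt/ as coda.

smo.mwoms.wewt.vots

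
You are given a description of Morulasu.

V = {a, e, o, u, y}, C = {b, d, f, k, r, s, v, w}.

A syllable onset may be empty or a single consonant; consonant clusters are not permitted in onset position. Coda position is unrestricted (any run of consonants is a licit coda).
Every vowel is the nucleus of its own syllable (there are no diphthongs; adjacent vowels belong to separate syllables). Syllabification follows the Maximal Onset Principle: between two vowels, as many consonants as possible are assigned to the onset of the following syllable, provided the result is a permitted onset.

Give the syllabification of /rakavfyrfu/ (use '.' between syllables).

Nuclei (vowels): a, a, y, u → 4 syllables.
/a…a/ gap (V1→V2): /k/ is a single consonant, so it becomes the next onset.
/a…y/ gap (V2→V3): /vf/ — longest licit onset from the right is /f/, leaving /v/ as coda.
/y…u/ gap (V3→V4): cluster /rf/ — the longest permitted-onset suffix is /f/; onset = /f/, preceding coda = /r/.

ra.kav.fyr.fu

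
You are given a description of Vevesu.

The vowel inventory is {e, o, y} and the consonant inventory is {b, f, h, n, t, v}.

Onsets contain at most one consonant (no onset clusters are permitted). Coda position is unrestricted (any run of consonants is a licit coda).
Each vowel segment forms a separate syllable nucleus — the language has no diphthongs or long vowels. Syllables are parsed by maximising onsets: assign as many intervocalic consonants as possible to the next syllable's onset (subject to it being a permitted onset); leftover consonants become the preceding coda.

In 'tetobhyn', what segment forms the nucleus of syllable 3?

y

The vowels are e, o, y — 3 nuclei, so 3 syllables.
The third nucleus (vowel 3 from the left) is /y/.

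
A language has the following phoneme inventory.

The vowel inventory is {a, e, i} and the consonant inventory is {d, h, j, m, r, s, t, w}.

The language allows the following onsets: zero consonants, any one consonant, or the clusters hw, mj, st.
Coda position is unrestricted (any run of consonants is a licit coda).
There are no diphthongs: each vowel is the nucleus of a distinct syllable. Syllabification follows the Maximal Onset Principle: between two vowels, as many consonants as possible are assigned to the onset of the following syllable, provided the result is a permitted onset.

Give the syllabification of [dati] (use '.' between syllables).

da.ti

The vowels are a, i — 2 nuclei, so 2 syllables.
σ1/σ2 boundary: just /t/ — single C goes to the following onset.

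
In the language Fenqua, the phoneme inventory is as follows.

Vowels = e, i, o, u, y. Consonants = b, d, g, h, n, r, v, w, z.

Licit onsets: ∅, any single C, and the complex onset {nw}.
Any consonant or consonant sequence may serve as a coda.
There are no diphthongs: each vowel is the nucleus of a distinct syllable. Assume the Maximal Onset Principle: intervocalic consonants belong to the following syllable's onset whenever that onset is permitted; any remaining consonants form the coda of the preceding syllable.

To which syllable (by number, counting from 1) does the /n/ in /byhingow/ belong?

Vowels present: y, i, o; each is a nucleus, giving 3 syllables.
σ1/σ2 boundary: just /h/ — single C goes to the following onset.
σ2/σ3 boundary: /ng/ — longest licit onset from the right is /g/, leaving /n/ as coda.
Result: by.hin.gow.
The /n/ is in the coda of syllable 2 (/hin/).

2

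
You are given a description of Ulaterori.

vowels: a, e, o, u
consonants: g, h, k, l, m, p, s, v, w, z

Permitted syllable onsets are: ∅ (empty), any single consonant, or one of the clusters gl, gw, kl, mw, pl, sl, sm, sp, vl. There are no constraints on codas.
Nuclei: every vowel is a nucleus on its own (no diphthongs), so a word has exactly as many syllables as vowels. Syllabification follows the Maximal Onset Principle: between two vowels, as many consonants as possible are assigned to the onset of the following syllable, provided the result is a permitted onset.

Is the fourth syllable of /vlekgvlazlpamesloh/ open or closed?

Vowels present: e, a, a, e, o; each is a nucleus, giving 5 syllables.
/e…a/ gap (V1→V2): /kgvl/; trying suffixes from longest down, /vl/ is the first permitted one, so coda /kg/ | onset /vl/.
/a…a/ gap (V2→V3): /zlp/; trying suffixes from longest down, /p/ is the first permitted one, so coda /zl/ | onset /p/.
/a…e/ gap (V3→V4): /m/ is a single consonant, so it becomes the next onset.
/e…o/ gap (V4→V5): /sl/ is a licit onset in full, so it all attaches to the next syllable.
Syllabification: vlekg.vlazl.pa.me.sloh.
Syllable 4 is /me/; it ends in its nucleus with no coda, so it is open.

open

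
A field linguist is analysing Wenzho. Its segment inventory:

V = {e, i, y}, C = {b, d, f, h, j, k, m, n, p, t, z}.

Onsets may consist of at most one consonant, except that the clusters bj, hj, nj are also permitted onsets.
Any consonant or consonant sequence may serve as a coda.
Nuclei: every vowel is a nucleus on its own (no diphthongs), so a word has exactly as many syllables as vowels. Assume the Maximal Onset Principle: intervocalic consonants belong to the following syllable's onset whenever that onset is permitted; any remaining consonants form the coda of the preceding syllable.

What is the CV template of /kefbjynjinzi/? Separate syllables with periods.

CVC.CCV.CCVC.CV

Vowels present: e, y, i, i; each is a nucleus, giving 4 syllables.
/e…y/ gap (V1→V2): /fbj/ splits as /f/ + /bj/ (/bj/ is the longest suffix that is a licit onset).
/y…i/ gap (V2→V3): cluster /nj/ — /nj/ is itself a permitted onset, so the whole cluster goes right; preceding coda = ∅.
/i…i/ gap (V3→V4): /nz/; trying suffixes from longest down, /z/ is the first permitted one, so coda /n/ | onset /z/.
Result: kef.bjy.njin.zi.
Mapping each syllable to C/V: /kef/ → CVC, /bjy/ → CCV, /njin/ → CCVC, /zi/ → CV.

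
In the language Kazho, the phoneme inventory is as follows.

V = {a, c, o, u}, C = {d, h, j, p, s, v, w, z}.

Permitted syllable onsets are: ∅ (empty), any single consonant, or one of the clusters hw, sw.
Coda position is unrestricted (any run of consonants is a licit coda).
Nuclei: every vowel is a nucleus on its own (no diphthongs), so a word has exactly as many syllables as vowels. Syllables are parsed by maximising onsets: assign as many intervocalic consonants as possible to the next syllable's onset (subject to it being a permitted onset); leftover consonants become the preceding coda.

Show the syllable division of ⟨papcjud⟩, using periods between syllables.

Nuclei (vowels): a, c, u → 3 syllables.
/a…c/ gap (V1→V2): /p/ → onset of the next syllable (single consonants are always licit onsets).
/c…u/ gap (V2→V3): just /j/ — single C goes to the following onset.

pa.pc.jud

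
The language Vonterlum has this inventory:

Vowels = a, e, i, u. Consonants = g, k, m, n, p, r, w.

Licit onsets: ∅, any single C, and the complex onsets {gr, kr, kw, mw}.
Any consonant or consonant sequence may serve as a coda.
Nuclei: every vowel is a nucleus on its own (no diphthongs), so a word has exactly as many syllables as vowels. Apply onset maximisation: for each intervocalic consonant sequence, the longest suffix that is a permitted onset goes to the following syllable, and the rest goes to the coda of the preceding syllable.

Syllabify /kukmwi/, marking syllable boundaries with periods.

Nuclei (vowels): u, i → 2 syllables.
σ1/σ2 boundary: cluster /kmw/ — the longest permitted-onset suffix is /mw/; onset = /mw/, preceding coda = /k/.

kuk.mwi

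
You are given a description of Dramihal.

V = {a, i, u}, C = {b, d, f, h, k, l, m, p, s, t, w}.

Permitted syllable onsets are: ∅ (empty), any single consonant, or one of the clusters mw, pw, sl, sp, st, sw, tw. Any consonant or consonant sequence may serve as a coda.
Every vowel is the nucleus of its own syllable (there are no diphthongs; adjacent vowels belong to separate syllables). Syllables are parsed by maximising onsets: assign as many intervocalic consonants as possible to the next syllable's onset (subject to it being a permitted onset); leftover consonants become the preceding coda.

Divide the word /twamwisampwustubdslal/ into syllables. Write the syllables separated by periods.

twa.mwi.sam.pwu.stubd.slal

Nuclei (vowels): a, i, a, u, u, a → 6 syllables.
/a…i/ gap (V1→V2): /mw/ is a licit onset in full, so it all attaches to the next syllable.
/i…a/ gap (V2→V3): /s/ → onset of the next syllable (single consonants are always licit onsets).
/a…u/ gap (V3→V4): /mpw/ — longest licit onset from the right is /pw/, leaving /m/ as coda.
/u…u/ gap (V4→V5): /st/ — entire cluster is a permitted onset → onset /st/, coda ∅.
/u…a/ gap (V5→V6): /bdsl/ splits as /bd/ + /sl/ (/sl/ is the longest suffix that is a licit onset).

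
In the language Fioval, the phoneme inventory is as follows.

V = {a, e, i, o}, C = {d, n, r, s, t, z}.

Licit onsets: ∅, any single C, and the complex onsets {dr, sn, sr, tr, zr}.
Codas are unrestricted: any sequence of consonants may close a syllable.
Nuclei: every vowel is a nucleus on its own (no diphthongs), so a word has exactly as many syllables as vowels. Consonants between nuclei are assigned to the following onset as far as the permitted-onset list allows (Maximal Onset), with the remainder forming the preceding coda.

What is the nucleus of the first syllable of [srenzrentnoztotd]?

e

The vowels are e, e, o, o — 4 nuclei, so 4 syllables.
The first nucleus (vowel 1 from the left) is /e/.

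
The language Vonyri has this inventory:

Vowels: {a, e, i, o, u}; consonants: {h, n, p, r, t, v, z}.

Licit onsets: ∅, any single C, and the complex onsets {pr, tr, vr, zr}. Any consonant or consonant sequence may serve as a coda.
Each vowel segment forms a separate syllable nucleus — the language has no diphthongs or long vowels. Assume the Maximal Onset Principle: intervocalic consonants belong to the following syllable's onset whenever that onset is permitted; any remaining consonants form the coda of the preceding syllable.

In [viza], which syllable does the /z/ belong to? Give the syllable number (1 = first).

2

Nuclei (vowels): i, a → 2 syllables.
Between /i/ (V1) and /a/ (V2): /z/ → onset of the next syllable (single consonants are always licit onsets).
Result: vi.za.
The /z/ is in the onset of syllable 2 (/za/).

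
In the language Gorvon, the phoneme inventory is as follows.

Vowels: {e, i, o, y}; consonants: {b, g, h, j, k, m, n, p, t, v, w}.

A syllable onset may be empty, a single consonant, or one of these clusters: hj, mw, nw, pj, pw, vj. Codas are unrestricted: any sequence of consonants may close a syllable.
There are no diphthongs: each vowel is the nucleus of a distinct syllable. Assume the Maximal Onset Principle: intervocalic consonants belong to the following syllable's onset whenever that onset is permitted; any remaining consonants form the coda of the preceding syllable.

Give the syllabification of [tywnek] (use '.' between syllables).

Vowels present: y, e; each is a nucleus, giving 2 syllables.
Between /y/ (V1) and /e/ (V2): /wn/; trying suffixes from longest down, /n/ is the first permitted one, so coda /w/ | onset /n/.

tyw.nek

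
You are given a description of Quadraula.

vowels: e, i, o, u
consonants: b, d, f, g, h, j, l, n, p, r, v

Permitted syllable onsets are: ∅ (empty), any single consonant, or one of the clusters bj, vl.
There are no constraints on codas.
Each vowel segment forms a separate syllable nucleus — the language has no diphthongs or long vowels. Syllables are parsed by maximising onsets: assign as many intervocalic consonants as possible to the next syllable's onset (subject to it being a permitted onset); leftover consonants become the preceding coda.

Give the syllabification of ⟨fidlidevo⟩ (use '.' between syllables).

fid.li.de.vo

The vowels are i, i, e, o — 4 nuclei, so 4 syllables.
σ1/σ2 boundary: /dl/ — longest licit onset from the right is /l/, leaving /d/ as coda.
σ2/σ3 boundary: /d/ is a single consonant, so it becomes the next onset.
σ3/σ4 boundary: /v/ → onset of the next syllable (single consonants are always licit onsets).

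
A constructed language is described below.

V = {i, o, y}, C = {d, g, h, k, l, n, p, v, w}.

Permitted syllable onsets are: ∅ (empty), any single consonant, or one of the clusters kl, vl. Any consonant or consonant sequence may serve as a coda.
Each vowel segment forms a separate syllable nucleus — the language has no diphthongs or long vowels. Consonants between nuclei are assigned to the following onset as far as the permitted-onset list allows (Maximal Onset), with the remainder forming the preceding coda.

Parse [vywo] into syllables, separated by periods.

vy.wo

The vowels are y, o — 2 nuclei, so 2 syllables.
Between /y/ (V1) and /o/ (V2): just /w/ — single C goes to the following onset.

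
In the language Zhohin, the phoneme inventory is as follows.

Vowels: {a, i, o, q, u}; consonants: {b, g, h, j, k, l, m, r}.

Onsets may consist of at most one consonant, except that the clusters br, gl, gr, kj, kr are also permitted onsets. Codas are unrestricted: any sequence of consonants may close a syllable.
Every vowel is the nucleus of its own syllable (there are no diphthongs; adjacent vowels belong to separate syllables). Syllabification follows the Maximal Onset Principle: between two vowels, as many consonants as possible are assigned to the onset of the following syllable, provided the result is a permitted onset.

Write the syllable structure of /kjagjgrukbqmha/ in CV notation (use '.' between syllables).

CCVCC.CCVC.CVC.CV

Vowels present: a, u, q, a; each is a nucleus, giving 4 syllables.
/a…u/ gap (V1→V2): cluster /gjgr/ — the longest permitted-onset suffix is /gr/; onset = /gr/, preceding coda = /gj/.
/u…q/ gap (V2→V3): /kb/ — longest licit onset from the right is /b/, leaving /k/ as coda.
/q…a/ gap (V3→V4): cluster /mh/ — the longest permitted-onset suffix is /h/; onset = /h/, preceding coda = /m/.
Syllabification: kjagj.gruk.bqm.ha.
Mapping each syllable to C/V: /kjagj/ → CCVCC, /gruk/ → CCVC, /bqm/ → CVC, /ha/ → CV.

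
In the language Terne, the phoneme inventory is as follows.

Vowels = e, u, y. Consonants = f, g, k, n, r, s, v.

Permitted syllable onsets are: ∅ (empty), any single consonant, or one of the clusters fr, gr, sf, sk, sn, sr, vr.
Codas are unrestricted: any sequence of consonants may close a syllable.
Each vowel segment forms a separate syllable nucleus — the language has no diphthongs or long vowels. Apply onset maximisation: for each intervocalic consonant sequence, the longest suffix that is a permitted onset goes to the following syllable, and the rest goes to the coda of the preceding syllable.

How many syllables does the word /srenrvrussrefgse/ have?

4

The vowels are e, u, e, e — 4 nuclei, so 4 syllables.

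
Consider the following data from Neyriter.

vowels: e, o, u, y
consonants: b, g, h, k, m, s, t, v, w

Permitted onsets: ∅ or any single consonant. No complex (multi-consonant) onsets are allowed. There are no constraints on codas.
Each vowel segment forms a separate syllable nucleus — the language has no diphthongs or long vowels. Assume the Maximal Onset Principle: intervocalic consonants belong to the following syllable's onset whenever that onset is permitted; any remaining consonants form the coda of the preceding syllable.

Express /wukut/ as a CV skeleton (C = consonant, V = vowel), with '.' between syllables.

The vowels are u, u — 2 nuclei, so 2 syllables.
σ1/σ2 boundary: just /k/ — single C goes to the following onset.
Result: wu.kut.
Mapping each syllable to C/V: /wu/ → CV, /kut/ → CVC.

CV.CVC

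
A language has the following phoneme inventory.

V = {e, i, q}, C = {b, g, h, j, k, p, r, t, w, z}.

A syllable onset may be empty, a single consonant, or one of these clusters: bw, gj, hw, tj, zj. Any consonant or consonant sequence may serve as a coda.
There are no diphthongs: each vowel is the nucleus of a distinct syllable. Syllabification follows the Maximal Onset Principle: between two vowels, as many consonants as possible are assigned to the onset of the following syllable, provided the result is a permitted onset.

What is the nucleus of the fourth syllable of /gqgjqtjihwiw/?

i

The vowels are q, q, i, i — 4 nuclei, so 4 syllables.
The fourth nucleus (vowel 4 from the left) is /i/.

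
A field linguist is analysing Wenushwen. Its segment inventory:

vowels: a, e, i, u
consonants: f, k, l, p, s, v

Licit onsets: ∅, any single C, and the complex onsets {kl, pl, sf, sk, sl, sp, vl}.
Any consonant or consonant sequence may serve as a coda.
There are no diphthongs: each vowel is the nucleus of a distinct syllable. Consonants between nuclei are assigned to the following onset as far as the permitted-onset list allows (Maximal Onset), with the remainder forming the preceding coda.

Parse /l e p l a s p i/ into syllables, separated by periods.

Nuclei (vowels): e, a, i → 3 syllables.
Between /e/ (V1) and /a/ (V2): /pl/ — entire cluster is a permitted onset → onset /pl/, coda ∅.
Between /a/ (V2) and /i/ (V3): cluster /sp/ — /sp/ is itself a permitted onset, so the whole cluster goes right; preceding coda = ∅.

le.pla.spi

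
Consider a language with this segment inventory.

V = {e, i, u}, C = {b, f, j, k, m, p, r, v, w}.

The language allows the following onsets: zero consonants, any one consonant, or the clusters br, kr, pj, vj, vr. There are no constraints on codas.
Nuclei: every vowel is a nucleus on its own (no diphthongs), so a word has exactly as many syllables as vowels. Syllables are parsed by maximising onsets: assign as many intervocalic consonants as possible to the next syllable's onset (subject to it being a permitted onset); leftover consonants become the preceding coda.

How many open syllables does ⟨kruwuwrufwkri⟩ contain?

Vowels present: u, u, u, i; each is a nucleus, giving 4 syllables.
Between /u/ (V1) and /u/ (V2): just /w/ — single C goes to the following onset.
Between /u/ (V2) and /u/ (V3): /wr/; trying suffixes from longest down, /r/ is the first permitted one, so coda /w/ | onset /r/.
Between /u/ (V3) and /i/ (V4): /fwkr/ splits as /fw/ + /kr/ (/kr/ is the longest suffix that is a licit onset).
Syllabification: kru.wuw.rufw.kri.
Classifying each syllable: /kru/ (open), /wuw/ (closed), /rufw/ (closed), /kri/ (open).
Open syllables: 2.

2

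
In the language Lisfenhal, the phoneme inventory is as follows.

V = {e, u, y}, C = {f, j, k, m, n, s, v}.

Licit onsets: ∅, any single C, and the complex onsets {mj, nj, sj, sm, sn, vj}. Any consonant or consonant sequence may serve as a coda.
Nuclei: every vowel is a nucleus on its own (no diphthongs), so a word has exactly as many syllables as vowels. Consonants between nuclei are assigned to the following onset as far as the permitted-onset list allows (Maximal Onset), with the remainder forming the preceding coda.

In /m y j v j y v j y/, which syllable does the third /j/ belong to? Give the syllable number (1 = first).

The vowels are y, y, y — 3 nuclei, so 3 syllables.
V1 /y/ – V2 /y/: /jvj/; trying suffixes from longest down, /vj/ is the first permitted one, so coda /j/ | onset /vj/.
V2 /y/ – V3 /y/: cluster /vj/ — /vj/ is itself a permitted onset, so the whole cluster goes right; preceding coda = ∅.
Result: myj.vjy.vjy.
The third /j/ is in the onset of syllable 3 (/vjy/).

3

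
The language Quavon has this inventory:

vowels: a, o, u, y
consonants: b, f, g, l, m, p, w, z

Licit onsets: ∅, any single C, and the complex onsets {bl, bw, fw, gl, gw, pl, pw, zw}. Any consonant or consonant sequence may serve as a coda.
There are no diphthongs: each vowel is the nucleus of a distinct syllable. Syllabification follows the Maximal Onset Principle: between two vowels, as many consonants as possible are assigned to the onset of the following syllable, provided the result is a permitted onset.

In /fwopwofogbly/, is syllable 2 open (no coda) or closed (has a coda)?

Nuclei (vowels): o, o, o, y → 4 syllables.
V1 /o/ – V2 /o/: /pw/ — entire cluster is a permitted onset → onset /pw/, coda ∅.
V2 /o/ – V3 /o/: just /f/ — single C goes to the following onset.
V3 /o/ – V4 /y/: /gbl/ — longest licit onset from the right is /bl/, leaving /g/ as coda.
Syllabification: fwo.pwo.fog.bly.
Syllable 2 is /pwo/; it ends in its nucleus with no coda, so it is open.

open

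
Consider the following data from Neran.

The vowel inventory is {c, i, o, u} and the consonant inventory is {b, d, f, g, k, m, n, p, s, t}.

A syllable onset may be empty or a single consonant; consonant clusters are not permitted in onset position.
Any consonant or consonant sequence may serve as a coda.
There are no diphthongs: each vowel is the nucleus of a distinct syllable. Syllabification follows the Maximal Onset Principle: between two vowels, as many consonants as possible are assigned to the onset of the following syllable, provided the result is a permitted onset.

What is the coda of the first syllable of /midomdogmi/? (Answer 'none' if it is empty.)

none

The vowels are i, o, o, i — 4 nuclei, so 4 syllables.
V1 /i/ – V2 /o/: just /d/ — single C goes to the following onset.
V2 /o/ – V3 /o/: /md/ — longest licit onset from the right is /d/, leaving /m/ as coda.
V3 /o/ – V4 /i/: cluster /gm/ — the longest permitted-onset suffix is /m/; onset = /m/, preceding coda = /g/.
Putting it together: mi.dom.dog.mi.
Syllable 1 is /mi/: onset /m/, nucleus /i/, coda ∅.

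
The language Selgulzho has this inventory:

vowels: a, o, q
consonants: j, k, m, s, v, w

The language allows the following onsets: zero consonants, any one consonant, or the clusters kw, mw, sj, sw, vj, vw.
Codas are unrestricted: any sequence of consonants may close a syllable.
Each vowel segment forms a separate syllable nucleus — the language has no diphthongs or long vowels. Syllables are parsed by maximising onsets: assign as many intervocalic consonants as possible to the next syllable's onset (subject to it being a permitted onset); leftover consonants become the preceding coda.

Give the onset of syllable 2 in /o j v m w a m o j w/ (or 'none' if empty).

mw

Vowels present: o, a, o; each is a nucleus, giving 3 syllables.
V1 /o/ – V2 /a/: /jvmw/ splits as /jv/ + /mw/ (/mw/ is the longest suffix that is a licit onset).
V2 /a/ – V3 /o/: just /m/ — single C goes to the following onset.
Syllabification: ojv.mwa.mojw.
Syllable 2 is /mwa/: onset /mw/, nucleus /a/, coda ∅.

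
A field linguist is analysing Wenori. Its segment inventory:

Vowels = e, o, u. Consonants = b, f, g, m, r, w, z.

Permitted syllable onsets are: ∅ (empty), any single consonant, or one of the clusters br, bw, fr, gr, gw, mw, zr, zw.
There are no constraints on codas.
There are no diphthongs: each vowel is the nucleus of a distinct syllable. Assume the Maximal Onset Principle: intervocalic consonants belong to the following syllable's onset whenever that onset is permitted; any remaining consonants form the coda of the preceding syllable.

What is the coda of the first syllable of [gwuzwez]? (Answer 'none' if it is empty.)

none

Nuclei (vowels): u, e → 2 syllables.
Between /u/ (V1) and /e/ (V2): /zw/ is a licit onset in full, so it all attaches to the next syllable.
So the parse is gwu.zwez.
Syllable 1 is /gwu/: onset /gw/, nucleus /u/, coda ∅.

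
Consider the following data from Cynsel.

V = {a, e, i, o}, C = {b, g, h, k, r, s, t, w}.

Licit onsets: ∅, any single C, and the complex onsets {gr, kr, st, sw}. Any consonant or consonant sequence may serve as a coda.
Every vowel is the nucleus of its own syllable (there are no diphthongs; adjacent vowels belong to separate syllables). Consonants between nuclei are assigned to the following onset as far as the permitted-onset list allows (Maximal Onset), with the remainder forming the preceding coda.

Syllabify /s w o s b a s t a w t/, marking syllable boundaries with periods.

Vowels present: o, a, a; each is a nucleus, giving 3 syllables.
Between /o/ (V1) and /a/ (V2): /sb/ — longest licit onset from the right is /b/, leaving /s/ as coda.
Between /a/ (V2) and /a/ (V3): /st/ — entire cluster is a permitted onset → onset /st/, coda ∅.

swos.ba.stawt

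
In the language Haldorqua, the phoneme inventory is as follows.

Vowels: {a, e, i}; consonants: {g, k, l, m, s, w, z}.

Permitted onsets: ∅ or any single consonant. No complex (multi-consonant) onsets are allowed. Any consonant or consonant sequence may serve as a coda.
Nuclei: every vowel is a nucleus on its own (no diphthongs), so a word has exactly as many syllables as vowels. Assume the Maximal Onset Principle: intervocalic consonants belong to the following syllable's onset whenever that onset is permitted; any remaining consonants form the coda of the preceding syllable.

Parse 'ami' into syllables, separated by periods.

a.mi

The vowels are a, i — 2 nuclei, so 2 syllables.
/a…i/ gap (V1→V2): /m/ is a single consonant, so it becomes the next onset.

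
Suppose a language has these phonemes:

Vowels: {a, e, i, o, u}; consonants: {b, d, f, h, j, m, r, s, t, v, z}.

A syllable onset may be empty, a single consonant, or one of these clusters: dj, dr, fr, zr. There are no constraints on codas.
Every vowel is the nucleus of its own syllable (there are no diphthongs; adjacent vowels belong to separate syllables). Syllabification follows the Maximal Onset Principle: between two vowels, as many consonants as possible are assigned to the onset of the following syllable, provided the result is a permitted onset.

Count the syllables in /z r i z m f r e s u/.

3

Nuclei (vowels): i, e, u → 3 syllables.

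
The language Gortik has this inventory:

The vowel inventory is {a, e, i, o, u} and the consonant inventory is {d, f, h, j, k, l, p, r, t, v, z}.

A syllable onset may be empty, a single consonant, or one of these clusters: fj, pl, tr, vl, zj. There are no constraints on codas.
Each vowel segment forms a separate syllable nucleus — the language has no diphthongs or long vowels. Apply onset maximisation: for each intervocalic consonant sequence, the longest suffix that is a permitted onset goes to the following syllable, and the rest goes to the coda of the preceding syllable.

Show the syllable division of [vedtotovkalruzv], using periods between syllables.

ved.to.tov.kal.ruzv

The vowels are e, o, o, a, u — 5 nuclei, so 5 syllables.
σ1/σ2 boundary: cluster /dt/ — the longest permitted-onset suffix is /t/; onset = /t/, preceding coda = /d/.
σ2/σ3 boundary: just /t/ — single C goes to the following onset.
σ3/σ4 boundary: /vk/ — longest licit onset from the right is /k/, leaving /v/ as coda.
σ4/σ5 boundary: /lr/; trying suffixes from longest down, /r/ is the first permitted one, so coda /l/ | onset /r/.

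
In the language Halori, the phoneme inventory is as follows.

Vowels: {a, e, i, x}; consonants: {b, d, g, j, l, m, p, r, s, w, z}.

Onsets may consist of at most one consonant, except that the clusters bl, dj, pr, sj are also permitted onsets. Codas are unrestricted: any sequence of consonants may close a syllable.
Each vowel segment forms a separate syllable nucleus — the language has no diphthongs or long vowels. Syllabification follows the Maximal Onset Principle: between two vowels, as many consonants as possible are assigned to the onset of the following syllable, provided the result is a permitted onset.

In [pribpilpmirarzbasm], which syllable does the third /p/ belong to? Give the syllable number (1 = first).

2

Nuclei (vowels): i, i, i, a, a → 5 syllables.
/i…i/ gap (V1→V2): /bp/; trying suffixes from longest down, /p/ is the first permitted one, so coda /b/ | onset /p/.
/i…i/ gap (V2→V3): /lpm/ — longest licit onset from the right is /m/, leaving /lp/ as coda.
/i…a/ gap (V3→V4): /r/ is a single consonant, so it becomes the next onset.
/a…a/ gap (V4→V5): /rzb/; trying suffixes from longest down, /b/ is the first permitted one, so coda /rz/ | onset /b/.
Syllabification: prib.pilp.mi.rarz.basm.
The third /p/ is in the coda of syllable 2 (/pilp/).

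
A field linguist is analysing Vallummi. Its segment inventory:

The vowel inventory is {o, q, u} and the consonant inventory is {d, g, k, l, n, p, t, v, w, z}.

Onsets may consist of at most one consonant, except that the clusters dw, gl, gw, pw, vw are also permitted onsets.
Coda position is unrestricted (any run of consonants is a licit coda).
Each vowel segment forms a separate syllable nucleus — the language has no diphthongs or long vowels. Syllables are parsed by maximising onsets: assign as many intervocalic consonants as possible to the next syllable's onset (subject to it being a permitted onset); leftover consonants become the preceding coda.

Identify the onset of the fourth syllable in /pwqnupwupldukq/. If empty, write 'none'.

Nuclei (vowels): q, u, u, u, q → 5 syllables.
Between /q/ (V1) and /u/ (V2): just /n/ — single C goes to the following onset.
Between /u/ (V2) and /u/ (V3): /pw/ is a licit onset in full, so it all attaches to the next syllable.
Between /u/ (V3) and /u/ (V4): cluster /pld/ — the longest permitted-onset suffix is /d/; onset = /d/, preceding coda = /pl/.
Between /u/ (V4) and /q/ (V5): /k/ is a single consonant, so it becomes the next onset.
Result: pwq.nu.pwupl.du.kq.
Syllable 4 is /du/: onset /d/, nucleus /u/, coda ∅.

d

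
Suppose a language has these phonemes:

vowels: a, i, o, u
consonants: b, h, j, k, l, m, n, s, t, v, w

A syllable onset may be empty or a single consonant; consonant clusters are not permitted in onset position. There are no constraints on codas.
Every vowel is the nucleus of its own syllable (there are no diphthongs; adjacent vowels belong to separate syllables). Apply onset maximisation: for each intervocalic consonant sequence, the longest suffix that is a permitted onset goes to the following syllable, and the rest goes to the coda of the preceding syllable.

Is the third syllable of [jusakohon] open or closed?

open

Vowels present: u, a, o, o; each is a nucleus, giving 4 syllables.
V1 /u/ – V2 /a/: just /s/ — single C goes to the following onset.
V2 /a/ – V3 /o/: /k/ → onset of the next syllable (single consonants are always licit onsets).
V3 /o/ – V4 /o/: /h/ → onset of the next syllable (single consonants are always licit onsets).
Result: ju.sa.ko.hon.
Syllable 3 is /ko/; it ends in its nucleus with no coda, so it is open.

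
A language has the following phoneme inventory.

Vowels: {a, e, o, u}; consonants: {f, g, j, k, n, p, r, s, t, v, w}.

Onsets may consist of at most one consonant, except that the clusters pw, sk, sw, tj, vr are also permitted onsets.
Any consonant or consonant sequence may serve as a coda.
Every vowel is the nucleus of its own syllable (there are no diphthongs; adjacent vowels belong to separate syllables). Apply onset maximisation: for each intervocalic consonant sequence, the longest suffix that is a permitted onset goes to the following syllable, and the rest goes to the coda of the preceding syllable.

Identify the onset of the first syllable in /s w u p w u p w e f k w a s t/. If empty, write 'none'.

Nuclei (vowels): u, u, e, a → 4 syllables.
V1 /u/ – V2 /u/: cluster /pw/ — /pw/ is itself a permitted onset, so the whole cluster goes right; preceding coda = ∅.
V2 /u/ – V3 /e/: cluster /pw/ — /pw/ is itself a permitted onset, so the whole cluster goes right; preceding coda = ∅.
V3 /e/ – V4 /a/: /fkw/ splits as /fk/ + /w/ (/w/ is the longest suffix that is a licit onset).
So the parse is swu.pwu.pwefk.wast.
Syllable 1 is /swu/: onset /sw/, nucleus /u/, coda ∅.

sw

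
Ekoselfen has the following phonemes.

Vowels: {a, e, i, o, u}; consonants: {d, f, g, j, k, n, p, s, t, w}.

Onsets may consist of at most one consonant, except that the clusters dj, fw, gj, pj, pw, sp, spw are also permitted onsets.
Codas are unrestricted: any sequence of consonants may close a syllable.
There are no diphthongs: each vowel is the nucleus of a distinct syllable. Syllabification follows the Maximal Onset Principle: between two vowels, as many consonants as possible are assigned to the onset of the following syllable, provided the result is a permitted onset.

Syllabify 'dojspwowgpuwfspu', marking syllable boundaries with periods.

doj.spwowg.puwf.spu

Vowels present: o, o, u, u; each is a nucleus, giving 4 syllables.
σ1/σ2 boundary: /jspw/ splits as /j/ + /spw/ (/spw/ is the longest suffix that is a licit onset).
σ2/σ3 boundary: /wgp/; trying suffixes from longest down, /p/ is the first permitted one, so coda /wg/ | onset /p/.
σ3/σ4 boundary: cluster /wfsp/ — the longest permitted-onset suffix is /sp/; onset = /sp/, preceding coda = /wf/.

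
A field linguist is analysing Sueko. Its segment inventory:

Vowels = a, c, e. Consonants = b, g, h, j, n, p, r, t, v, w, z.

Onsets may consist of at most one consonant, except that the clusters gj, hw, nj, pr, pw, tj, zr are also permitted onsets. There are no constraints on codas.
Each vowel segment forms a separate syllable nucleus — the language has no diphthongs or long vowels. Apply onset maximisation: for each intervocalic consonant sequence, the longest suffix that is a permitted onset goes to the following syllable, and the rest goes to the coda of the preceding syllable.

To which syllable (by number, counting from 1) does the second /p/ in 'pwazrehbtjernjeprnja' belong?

4

Nuclei (vowels): a, e, e, e, a → 5 syllables.
σ1/σ2 boundary: /zr/ — entire cluster is a permitted onset → onset /zr/, coda ∅.
σ2/σ3 boundary: /hbtj/; trying suffixes from longest down, /tj/ is the first permitted one, so coda /hb/ | onset /tj/.
σ3/σ4 boundary: cluster /rnj/ — the longest permitted-onset suffix is /nj/; onset = /nj/, preceding coda = /r/.
σ4/σ5 boundary: /prnj/; trying suffixes from longest down, /nj/ is the first permitted one, so coda /pr/ | onset /nj/.
Syllabification: pwa.zrehb.tjer.njepr.nja.
The second /p/ is in the coda of syllable 4 (/njepr/).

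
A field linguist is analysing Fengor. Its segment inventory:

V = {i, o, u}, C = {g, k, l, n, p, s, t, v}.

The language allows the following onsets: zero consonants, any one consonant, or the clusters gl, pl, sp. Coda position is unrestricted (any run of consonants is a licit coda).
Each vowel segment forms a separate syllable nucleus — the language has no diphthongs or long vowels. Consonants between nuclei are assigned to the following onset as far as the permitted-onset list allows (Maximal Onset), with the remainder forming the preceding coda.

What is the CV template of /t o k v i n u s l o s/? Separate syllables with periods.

CVC.CV.CVC.CVC

Nuclei (vowels): o, i, u, o → 4 syllables.
σ1/σ2 boundary: /kv/ — longest licit onset from the right is /v/, leaving /k/ as coda.
σ2/σ3 boundary: /n/ is a single consonant, so it becomes the next onset.
σ3/σ4 boundary: /sl/; trying suffixes from longest down, /l/ is the first permitted one, so coda /s/ | onset /l/.
Putting it together: tok.vi.nus.los.
Mapping each syllable to C/V: /tok/ → CVC, /vi/ → CV, /nus/ → CVC, /los/ → CVC.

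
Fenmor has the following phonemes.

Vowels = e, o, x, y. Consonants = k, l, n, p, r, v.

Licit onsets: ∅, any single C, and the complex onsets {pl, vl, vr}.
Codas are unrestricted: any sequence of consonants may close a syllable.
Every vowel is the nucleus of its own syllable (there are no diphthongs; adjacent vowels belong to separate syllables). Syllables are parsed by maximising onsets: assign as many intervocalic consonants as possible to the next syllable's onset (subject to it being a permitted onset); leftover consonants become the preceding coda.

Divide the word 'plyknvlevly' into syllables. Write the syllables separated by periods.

plykn.vle.vly

The vowels are y, e, y — 3 nuclei, so 3 syllables.
σ1/σ2 boundary: cluster /knvl/ — the longest permitted-onset suffix is /vl/; onset = /vl/, preceding coda = /kn/.
σ2/σ3 boundary: cluster /vl/ — /vl/ is itself a permitted onset, so the whole cluster goes right; preceding coda = ∅.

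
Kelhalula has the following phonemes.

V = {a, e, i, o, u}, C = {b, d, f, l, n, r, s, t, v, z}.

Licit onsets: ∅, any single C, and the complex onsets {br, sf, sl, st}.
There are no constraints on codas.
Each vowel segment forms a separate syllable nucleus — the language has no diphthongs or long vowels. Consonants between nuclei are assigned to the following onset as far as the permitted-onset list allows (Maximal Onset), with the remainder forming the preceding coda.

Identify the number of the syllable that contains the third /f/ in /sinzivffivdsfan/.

4

Nuclei (vowels): i, i, i, a → 4 syllables.
Between /i/ (V1) and /i/ (V2): /nz/ splits as /n/ + /z/ (/z/ is the longest suffix that is a licit onset).
Between /i/ (V2) and /i/ (V3): /vff/ — longest licit onset from the right is /f/, leaving /vf/ as coda.
Between /i/ (V3) and /a/ (V4): /vdsf/ splits as /vd/ + /sf/ (/sf/ is the longest suffix that is a licit onset).
Syllabification: sin.zivf.fivd.sfan.
The third /f/ is in the onset of syllable 4 (/sfan/).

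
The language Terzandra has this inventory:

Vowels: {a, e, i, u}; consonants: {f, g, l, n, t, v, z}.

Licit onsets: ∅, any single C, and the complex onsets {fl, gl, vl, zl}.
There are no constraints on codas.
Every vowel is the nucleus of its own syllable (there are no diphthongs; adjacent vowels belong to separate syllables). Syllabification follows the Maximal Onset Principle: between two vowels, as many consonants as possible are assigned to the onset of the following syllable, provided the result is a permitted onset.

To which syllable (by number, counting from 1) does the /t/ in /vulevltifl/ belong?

3

Nuclei (vowels): u, e, i → 3 syllables.
/u…e/ gap (V1→V2): /l/ → onset of the next syllable (single consonants are always licit onsets).
/e…i/ gap (V2→V3): cluster /vlt/ — the longest permitted-onset suffix is /t/; onset = /t/, preceding coda = /vl/.
Putting it together: vu.levl.tifl.
The /t/ is in the onset of syllable 3 (/tifl/).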